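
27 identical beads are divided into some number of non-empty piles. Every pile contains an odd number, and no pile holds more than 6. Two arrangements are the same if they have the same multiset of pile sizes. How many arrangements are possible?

33

There are too many to list fully; the first 12 (by largest part) are:
5,5,5,5,5,1,1
5,5,5,5,3,3,1
5,5,5,5,3,1,1,1,1
5,5,5,5,1,1,1,1,1,1,1
5,5,5,3,3,3,3
5,5,5,3,3,3,1,1,1
5,5,5,3,3,1,1,1,1,1,1
5,5,5,3,1,1,1,1,1,1,1,1,1
5,5,5,1,1,1,1,1,1,1,1,1,1,1,1
5,5,3,3,3,3,3,1,1
5,5,3,3,3,3,1,1,1,1,1
5,5,3,3,3,1,1,1,1,1,1,1,1
…and 21 more, for 33 total.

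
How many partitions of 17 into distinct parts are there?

38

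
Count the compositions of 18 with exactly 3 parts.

Place 2 bars in the 17 internal gaps of a row of 18 dots: C(17,2) = 136.

136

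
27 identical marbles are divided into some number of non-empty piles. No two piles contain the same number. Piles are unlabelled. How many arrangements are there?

192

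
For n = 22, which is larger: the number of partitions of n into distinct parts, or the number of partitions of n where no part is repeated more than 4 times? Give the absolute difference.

Partitions of 22 into distinct parts: 89.
Partitions of 22 where no part is repeated more than 4 times: 628.
|89 − 628| = 539.

539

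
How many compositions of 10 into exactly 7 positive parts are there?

Equivalently, choose which 6 of the 9 gaps become plus signs: C(9,6) = 84.

84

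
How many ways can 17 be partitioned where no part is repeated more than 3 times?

166

There are 166 such partitions.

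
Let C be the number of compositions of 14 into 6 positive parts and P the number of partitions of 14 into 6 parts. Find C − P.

1267

Ordered (compositions into 6 parts): C(13,5) = 1287.
Unordered (partitions into 6 parts): 20.
Difference: 1287 − 20 = 1267.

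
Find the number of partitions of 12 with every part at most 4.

34

There are too many to list fully; the first 12 (by largest part) are:
4, 4, 4
4, 4, 3, 1
4, 4, 2, 2
4, 4, 2, 1, 1
4, 4, 1, 1, 1, 1
4, 3, 3, 2
4, 3, 3, 1, 1
4, 3, 2, 2, 1
4, 3, 2, 1, 1, 1
4, 3, 1, 1, 1, 1, 1
4, 2, 2, 2, 2
4, 2, 2, 2, 1, 1
…and 22 more, for 34 total.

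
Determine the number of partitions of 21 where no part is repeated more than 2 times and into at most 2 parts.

11

Enumerating:
21
20, 1
19, 2
18, 3
17, 4
16, 5
15, 6
14, 7
13, 8
12, 9
11, 10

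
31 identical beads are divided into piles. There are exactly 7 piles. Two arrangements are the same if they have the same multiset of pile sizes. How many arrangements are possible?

Systematic enumeration (by largest part, then next-largest, …) yields 733.

733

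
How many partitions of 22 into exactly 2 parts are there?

11

They are:
21 + 1
20 + 2
19 + 3
18 + 4
17 + 5
16 + 6
15 + 7
14 + 8
13 + 9
12 + 10
11 + 11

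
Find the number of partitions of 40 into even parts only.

A full systematic count gives 627.

627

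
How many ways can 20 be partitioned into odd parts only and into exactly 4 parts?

The partitions of 20 that satisfy the conditions:
17, 1, 1, 1
15, 3, 1, 1
13, 5, 1, 1
13, 3, 3, 1
11, 7, 1, 1
11, 5, 3, 1
11, 3, 3, 3
9, 9, 1, 1
9, 7, 3, 1
9, 5, 5, 1
9, 5, 3, 3
7, 7, 5, 1
7, 7, 3, 3
7, 5, 5, 3
5, 5, 5, 5

15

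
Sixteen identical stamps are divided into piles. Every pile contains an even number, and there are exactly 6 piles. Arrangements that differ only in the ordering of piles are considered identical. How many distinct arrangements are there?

Listing the qualifying partitions of 16:
6,2,2,2,2,2
4,4,2,2,2,2

2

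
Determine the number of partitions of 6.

11

They are:
6
1,5
2,4
1,1,4
3,3
1,2,3
1,1,1,3
2,2,2
1,1,2,2
1,1,1,1,2
1,1,1,1,1,1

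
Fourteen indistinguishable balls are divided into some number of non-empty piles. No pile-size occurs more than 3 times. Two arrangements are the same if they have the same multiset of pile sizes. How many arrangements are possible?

Direct enumeration gives 82 partitions.

82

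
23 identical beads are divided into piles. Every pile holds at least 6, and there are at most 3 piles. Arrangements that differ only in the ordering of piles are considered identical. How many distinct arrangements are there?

12

Listing the qualifying partitions of 23:
23
6+17
7+16
8+15
9+14
10+13
11+12
6+6+11
6+7+10
6+8+9
7+7+9
7+8+8
Counting gives 12.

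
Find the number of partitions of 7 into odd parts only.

Listing the qualifying partitions of 7:
7
5, 1, 1
3, 3, 1
3, 1, 1, 1, 1
1, 1, 1, 1, 1, 1, 1

5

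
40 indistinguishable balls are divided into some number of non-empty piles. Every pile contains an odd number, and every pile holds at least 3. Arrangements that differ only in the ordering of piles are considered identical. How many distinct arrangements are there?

Systematic enumeration (by largest part, then next-largest, …) yields 131.

131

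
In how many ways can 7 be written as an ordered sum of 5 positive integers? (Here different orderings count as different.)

A composition of 7 into 5 positive parts is chosen by placing 4 dividers among the 6 gaps between 7 units: C(6,4) = 15.

15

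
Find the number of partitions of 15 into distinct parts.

27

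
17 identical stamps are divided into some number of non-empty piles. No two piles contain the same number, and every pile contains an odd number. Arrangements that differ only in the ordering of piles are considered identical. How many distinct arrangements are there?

5

Listing the qualifying partitions of 17:
17
13, 3, 1
11, 5, 1
9, 7, 1
9, 5, 3
Counting gives 5.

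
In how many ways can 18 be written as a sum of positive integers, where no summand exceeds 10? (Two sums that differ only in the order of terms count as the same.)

340

Systematic enumeration (by largest part, then next-largest, …) yields 340.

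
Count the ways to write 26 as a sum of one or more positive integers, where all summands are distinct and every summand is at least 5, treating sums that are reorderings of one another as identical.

Listing the qualifying partitions of 26:
26
21+5
20+6
19+7
18+8
17+9
16+10
15+11
15+6+5
14+12
14+7+5
13+8+5
13+7+6
12+9+5
12+8+6
11+10+5
11+9+6
11+8+7
10+9+7
8+7+6+5

20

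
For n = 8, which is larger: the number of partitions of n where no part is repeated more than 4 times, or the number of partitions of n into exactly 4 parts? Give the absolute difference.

14

Partitions of 8 where no part is repeated more than 4 times: 19.
Partitions of 8 into exactly 4 parts: 5.
|19 − 5| = 14.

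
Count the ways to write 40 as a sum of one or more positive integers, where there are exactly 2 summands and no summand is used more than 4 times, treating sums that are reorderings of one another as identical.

20

Enumerating:
1,39
2,38
3,37
4,36
5,35
6,34
7,33
8,32
9,31
10,30
11,29
12,28
13,27
14,26
15,25
16,24
17,23
18,22
19,21
20,20
That's 20 in total.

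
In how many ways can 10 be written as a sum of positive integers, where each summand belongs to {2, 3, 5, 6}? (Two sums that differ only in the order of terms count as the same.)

Listing the qualifying partitions of 10:
2 + 2 + 6
5 + 5
2 + 3 + 5
2 + 2 + 3 + 3
2 + 2 + 2 + 2 + 2

5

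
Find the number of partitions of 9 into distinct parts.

8

The partitions of 9 that satisfy the conditions:
9
8, 1
7, 2
6, 3
6, 2, 1
5, 4
5, 3, 1
4, 3, 2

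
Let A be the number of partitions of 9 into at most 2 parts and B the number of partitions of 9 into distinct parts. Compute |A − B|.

3

Partitions of 9 into at most 2 parts: 5.
Partitions of 9 into distinct parts: 8.
|5 − 8| = 3.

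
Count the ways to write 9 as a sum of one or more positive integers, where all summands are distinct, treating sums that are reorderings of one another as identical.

8

The partitions of 9 that satisfy the conditions:
9
1, 8
2, 7
3, 6
1, 2, 6
4, 5
1, 3, 5
2, 3, 4
Counting gives 8.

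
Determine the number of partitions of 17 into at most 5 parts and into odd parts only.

They are:
17
15, 1, 1
13, 3, 1
13, 1, 1, 1, 1
11, 5, 1
11, 3, 3
11, 3, 1, 1, 1
9, 7, 1
9, 5, 3
9, 5, 1, 1, 1
9, 3, 3, 1, 1
7, 7, 3
7, 7, 1, 1, 1
7, 5, 5
7, 5, 3, 1, 1
7, 3, 3, 3, 1
5, 5, 5, 1, 1
5, 5, 3, 3, 1
5, 3, 3, 3, 3
Counting gives 19.

19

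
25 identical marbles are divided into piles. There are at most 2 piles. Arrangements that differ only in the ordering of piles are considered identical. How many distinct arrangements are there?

13

Listing the qualifying partitions of 25:
25
24 + 1
23 + 2
22 + 3
21 + 4
20 + 5
19 + 6
18 + 7
17 + 8
16 + 9
15 + 10
14 + 11
13 + 12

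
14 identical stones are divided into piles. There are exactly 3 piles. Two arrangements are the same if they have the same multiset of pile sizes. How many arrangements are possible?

The partitions of 14 that satisfy the conditions:
12,1,1
11,2,1
10,3,1
10,2,2
9,4,1
9,3,2
8,5,1
8,4,2
8,3,3
7,6,1
7,5,2
7,4,3
6,6,2
6,5,3
6,4,4
5,5,4

16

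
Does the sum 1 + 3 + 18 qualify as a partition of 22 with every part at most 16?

No

The parts sum to 22, and the condition 'no summand exceeds 16' is violated.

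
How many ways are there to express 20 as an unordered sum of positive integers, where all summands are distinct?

64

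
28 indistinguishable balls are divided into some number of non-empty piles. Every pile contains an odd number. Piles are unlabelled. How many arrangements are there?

Enumerating by decreasing first part gives 222 partitions in all.

222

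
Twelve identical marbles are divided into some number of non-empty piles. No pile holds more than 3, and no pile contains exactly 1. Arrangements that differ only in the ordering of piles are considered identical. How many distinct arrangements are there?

Enumerating:
3 + 3 + 3 + 3
3 + 3 + 2 + 2 + 2
2 + 2 + 2 + 2 + 2 + 2
That's 3 in total.

3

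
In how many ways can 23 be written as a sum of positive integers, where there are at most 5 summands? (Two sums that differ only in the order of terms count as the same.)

Enumerating by decreasing first part gives 291 partitions in all.

291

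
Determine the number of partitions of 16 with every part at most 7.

164

Systematic enumeration (by largest part, then next-largest, …) yields 164.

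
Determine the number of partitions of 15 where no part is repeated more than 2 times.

A partial list (first 12 by largest part):
15
14+1
13+2
13+1+1
12+3
12+2+1
11+4
11+3+1
11+2+2
11+2+1+1
10+5
10+4+1
…and 58 more, for 70 total.

70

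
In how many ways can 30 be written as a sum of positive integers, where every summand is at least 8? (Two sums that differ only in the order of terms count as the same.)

16

Enumerating:
30
22+8
21+9
20+10
19+11
18+12
17+13
16+14
15+15
14+8+8
13+9+8
12+10+8
12+9+9
11+11+8
11+10+9
10+10+10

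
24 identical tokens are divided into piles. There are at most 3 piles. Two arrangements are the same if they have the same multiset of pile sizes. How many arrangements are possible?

61

A partial list (first 12 by largest part):
24
23+1
22+2
22+1+1
21+3
21+2+1
20+4
20+3+1
20+2+2
19+5
19+4+1
19+3+2
…and 49 more, for 61 total.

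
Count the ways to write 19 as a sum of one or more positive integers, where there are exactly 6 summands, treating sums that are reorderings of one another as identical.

71

A full systematic count gives 71.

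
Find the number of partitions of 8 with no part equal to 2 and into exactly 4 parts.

2

The partitions of 8 that satisfy the conditions:
5 + 1 + 1 + 1
3 + 3 + 1 + 1
Counting gives 2.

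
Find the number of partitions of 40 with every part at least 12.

14

They are:
40
12, 28
13, 27
14, 26
15, 25
16, 24
17, 23
18, 22
19, 21
20, 20
12, 12, 16
12, 13, 15
12, 14, 14
13, 13, 14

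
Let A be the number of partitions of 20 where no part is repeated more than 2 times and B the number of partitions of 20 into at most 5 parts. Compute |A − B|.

Partitions of 20 where no part is repeated more than 2 times: 202.
Partitions of 20 into at most 5 parts: 192.
|202 − 192| = 10.

10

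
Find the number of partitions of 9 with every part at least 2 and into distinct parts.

The partitions of 9 that satisfy the conditions:
9
7,2
6,3
5,4
4,3,2
Counting gives 5.

5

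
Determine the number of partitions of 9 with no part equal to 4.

23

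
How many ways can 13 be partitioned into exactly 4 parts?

18

The partitions of 13 that satisfy the conditions:
10,1,1,1
9,2,1,1
8,3,1,1
8,2,2,1
7,4,1,1
7,3,2,1
7,2,2,2
6,5,1,1
6,4,2,1
6,3,3,1
6,3,2,2
5,5,2,1
5,4,3,1
5,4,2,2
5,3,3,2
4,4,4,1
4,4,3,2
4,3,3,3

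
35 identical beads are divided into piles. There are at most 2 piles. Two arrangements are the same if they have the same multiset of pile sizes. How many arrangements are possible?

18

Listing the qualifying partitions of 35:
35
1+34
2+33
3+32
4+31
5+30
6+29
7+28
8+27
9+26
10+25
11+24
12+23
13+22
14+21
15+20
16+19
17+18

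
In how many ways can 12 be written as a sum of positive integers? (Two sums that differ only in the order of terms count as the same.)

A full systematic count gives 77.

77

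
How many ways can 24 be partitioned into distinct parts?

Systematic enumeration (by largest part, then next-largest, …) yields 122.

122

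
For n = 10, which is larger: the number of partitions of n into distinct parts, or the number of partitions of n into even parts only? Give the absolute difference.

Partitions of 10 into distinct parts: 10.
Partitions of 10 into even parts only: 7.
|10 − 7| = 3.

3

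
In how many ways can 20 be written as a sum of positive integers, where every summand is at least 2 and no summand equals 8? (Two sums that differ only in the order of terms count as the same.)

116

Counting exhaustively, 116 partitions satisfy the conditions.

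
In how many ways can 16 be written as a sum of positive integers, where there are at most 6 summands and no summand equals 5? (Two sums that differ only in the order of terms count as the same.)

99

A full systematic count gives 99.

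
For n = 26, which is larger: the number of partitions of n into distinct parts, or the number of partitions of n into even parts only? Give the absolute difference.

64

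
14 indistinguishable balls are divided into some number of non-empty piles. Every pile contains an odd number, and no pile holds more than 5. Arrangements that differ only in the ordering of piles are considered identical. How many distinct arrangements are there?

They are:
5+5+3+1
5+5+1+1+1+1
5+3+3+3
5+3+3+1+1+1
5+3+1+1+1+1+1+1
5+1+1+1+1+1+1+1+1+1
3+3+3+3+1+1
3+3+3+1+1+1+1+1
3+3+1+1+1+1+1+1+1+1
3+1+1+1+1+1+1+1+1+1+1+1
1+1+1+1+1+1+1+1+1+1+1+1+1+1
Counting gives 11.

11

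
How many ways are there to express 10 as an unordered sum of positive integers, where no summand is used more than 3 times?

29

A partial list (first 12 by largest part):
10
9, 1
8, 2
8, 1, 1
7, 3
7, 2, 1
7, 1, 1, 1
6, 4
6, 3, 1
6, 2, 2
6, 2, 1, 1
5, 5
…and 17 more, for 29 total.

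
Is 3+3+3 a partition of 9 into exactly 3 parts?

The parts sum to 9, and the condition 'there are exactly 3 summands' holds.

Yes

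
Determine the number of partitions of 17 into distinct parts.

There are too many to list fully; the first 12 (by largest part) are:
17
16+1
15+2
14+3
14+2+1
13+4
13+3+1
12+5
12+4+1
12+3+2
11+6
11+5+1
…and 26 more, for 38 total.

38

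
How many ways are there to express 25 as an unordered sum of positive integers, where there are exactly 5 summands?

192

Direct enumeration gives 192 partitions.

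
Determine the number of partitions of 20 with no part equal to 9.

571

A full systematic count gives 571.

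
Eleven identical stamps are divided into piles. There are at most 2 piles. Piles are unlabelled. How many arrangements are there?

6

Enumerating:
11
10, 1
9, 2
8, 3
7, 4
6, 5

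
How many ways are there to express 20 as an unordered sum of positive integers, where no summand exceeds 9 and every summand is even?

The partitions of 20 that satisfy the conditions:
8, 8, 4
8, 8, 2, 2
8, 6, 6
8, 6, 4, 2
8, 6, 2, 2, 2
8, 4, 4, 4
8, 4, 4, 2, 2
8, 4, 2, 2, 2, 2
8, 2, 2, 2, 2, 2, 2
6, 6, 6, 2
6, 6, 4, 4
6, 6, 4, 2, 2
6, 6, 2, 2, 2, 2
6, 4, 4, 4, 2
6, 4, 4, 2, 2, 2
6, 4, 2, 2, 2, 2, 2
6, 2, 2, 2, 2, 2, 2, 2
4, 4, 4, 4, 4
4, 4, 4, 4, 2, 2
4, 4, 4, 2, 2, 2, 2
4, 4, 2, 2, 2, 2, 2, 2
4, 2, 2, 2, 2, 2, 2, 2, 2
2, 2, 2, 2, 2, 2, 2, 2, 2, 2
Counting gives 23.

23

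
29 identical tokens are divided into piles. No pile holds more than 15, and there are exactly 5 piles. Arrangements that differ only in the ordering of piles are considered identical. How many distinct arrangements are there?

262

Counting exhaustively, 262 partitions satisfy the conditions.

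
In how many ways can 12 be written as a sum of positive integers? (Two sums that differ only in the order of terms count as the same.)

There are 77 such partitions.

77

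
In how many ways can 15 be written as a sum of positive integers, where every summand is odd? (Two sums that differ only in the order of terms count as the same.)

27

A partial list (first 12 by largest part):
15
13 + 1 + 1
11 + 3 + 1
11 + 1 + 1 + 1 + 1
9 + 5 + 1
9 + 3 + 3
9 + 3 + 1 + 1 + 1
9 + 1 + 1 + 1 + 1 + 1 + 1
7 + 7 + 1
7 + 5 + 3
7 + 5 + 1 + 1 + 1
7 + 3 + 3 + 1 + 1
…and 15 more, for 27 total.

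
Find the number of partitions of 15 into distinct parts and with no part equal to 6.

21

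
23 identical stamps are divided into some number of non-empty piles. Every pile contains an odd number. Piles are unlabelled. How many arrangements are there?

Systematic enumeration (by largest part, then next-largest, …) yields 104.

104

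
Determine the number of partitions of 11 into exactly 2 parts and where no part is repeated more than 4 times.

Enumerating:
1+10
2+9
3+8
4+7
5+6
Counting gives 5.

5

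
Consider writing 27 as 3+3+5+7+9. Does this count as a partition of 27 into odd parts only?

Yes

The parts sum to 27, and the condition 'every summand is odd' holds.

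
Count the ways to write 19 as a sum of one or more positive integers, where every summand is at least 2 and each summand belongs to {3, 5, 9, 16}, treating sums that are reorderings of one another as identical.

The partitions of 19 that satisfy the conditions:
3,16
5,5,9
3,3,3,5,5

3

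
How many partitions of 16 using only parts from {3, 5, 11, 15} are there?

They are:
11 + 5
5 + 5 + 3 + 3
That's 2 in total.

2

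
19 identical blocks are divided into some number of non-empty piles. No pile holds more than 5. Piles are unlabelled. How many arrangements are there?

164

Direct enumeration gives 164 partitions.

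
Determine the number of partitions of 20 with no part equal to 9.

A full systematic count gives 571.

571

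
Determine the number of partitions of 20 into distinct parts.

64

There are too many to list fully; the first 12 (by largest part) are:
20
1 + 19
2 + 18
3 + 17
1 + 2 + 17
4 + 16
1 + 3 + 16
5 + 15
1 + 4 + 15
2 + 3 + 15
6 + 14
1 + 5 + 14
…and 52 more, for 64 total.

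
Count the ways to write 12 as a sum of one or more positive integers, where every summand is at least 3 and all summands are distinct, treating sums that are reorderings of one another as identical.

The partitions of 12 that satisfy the conditions:
12
9,3
8,4
7,5
5,4,3
Counting gives 5.

5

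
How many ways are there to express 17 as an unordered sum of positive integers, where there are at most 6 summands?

Enumerating by decreasing first part gives 163 partitions in all.

163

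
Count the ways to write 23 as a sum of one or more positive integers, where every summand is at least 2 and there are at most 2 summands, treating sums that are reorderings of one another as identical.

11

They are:
23
2 + 21
3 + 20
4 + 19
5 + 18
6 + 17
7 + 16
8 + 15
9 + 14
10 + 13
11 + 12
Counting gives 11.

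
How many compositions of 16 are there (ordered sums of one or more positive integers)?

There are 15 gaps and each independently is a cut or not, giving 2^15 = 32768.

32768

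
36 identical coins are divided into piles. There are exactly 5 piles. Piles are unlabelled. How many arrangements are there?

748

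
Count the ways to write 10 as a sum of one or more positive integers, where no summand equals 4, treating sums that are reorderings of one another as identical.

31

A partial list (first 12 by largest part):
10
9, 1
8, 2
8, 1, 1
7, 3
7, 2, 1
7, 1, 1, 1
6, 3, 1
6, 2, 2
6, 2, 1, 1
6, 1, 1, 1, 1
5, 5
…and 19 more, for 31 total.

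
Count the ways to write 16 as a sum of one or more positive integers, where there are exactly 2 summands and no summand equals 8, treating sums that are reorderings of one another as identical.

They are:
15 + 1
14 + 2
13 + 3
12 + 4
11 + 5
10 + 6
9 + 7
That's 7 in total.

7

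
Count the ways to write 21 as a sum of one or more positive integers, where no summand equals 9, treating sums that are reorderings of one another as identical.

715

Direct enumeration gives 715 partitions.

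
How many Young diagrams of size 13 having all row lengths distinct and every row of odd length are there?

Enumerating:
13
9,3,1
7,5,1
That's 3 in total.

3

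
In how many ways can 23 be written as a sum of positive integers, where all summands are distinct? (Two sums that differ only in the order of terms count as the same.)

104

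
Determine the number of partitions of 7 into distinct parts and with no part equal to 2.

Listing the qualifying partitions of 7:
7
6, 1
4, 3

3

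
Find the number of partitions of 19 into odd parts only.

A partial list (first 12 by largest part):
19
1,1,17
1,3,15
1,1,1,1,15
1,5,13
3,3,13
1,1,1,3,13
1,1,1,1,1,1,13
1,7,11
3,5,11
1,1,1,5,11
1,1,3,3,11
…and 42 more, for 54 total.

54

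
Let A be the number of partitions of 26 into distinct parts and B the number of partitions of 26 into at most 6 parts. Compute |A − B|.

Partitions of 26 into distinct parts: 165.
Partitions of 26 into at most 6 parts: 709.
|165 − 709| = 544.

544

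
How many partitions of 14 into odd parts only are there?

22

Enumerating:
1, 13
3, 11
1, 1, 1, 11
5, 9
1, 1, 3, 9
1, 1, 1, 1, 1, 9
7, 7
1, 1, 5, 7
1, 3, 3, 7
1, 1, 1, 1, 3, 7
1, 1, 1, 1, 1, 1, 1, 7
1, 3, 5, 5
1, 1, 1, 1, 5, 5
3, 3, 3, 5
1, 1, 1, 3, 3, 5
1, 1, 1, 1, 1, 1, 3, 5
1, 1, 1, 1, 1, 1, 1, 1, 1, 5
1, 1, 3, 3, 3, 3
1, 1, 1, 1, 1, 3, 3, 3
1, 1, 1, 1, 1, 1, 1, 1, 3, 3
1, 1, 1, 1, 1, 1, 1, 1, 1, 1, 1, 3
1, 1, 1, 1, 1, 1, 1, 1, 1, 1, 1, 1, 1, 1
That's 22 in total.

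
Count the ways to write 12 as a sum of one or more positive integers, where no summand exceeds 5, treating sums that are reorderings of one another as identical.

47

A partial list (first 12 by largest part):
5, 5, 2
5, 5, 1, 1
5, 4, 3
5, 4, 2, 1
5, 4, 1, 1, 1
5, 3, 3, 1
5, 3, 2, 2
5, 3, 2, 1, 1
5, 3, 1, 1, 1, 1
5, 2, 2, 2, 1
5, 2, 2, 1, 1, 1
5, 2, 1, 1, 1, 1, 1
…and 35 more, for 47 total.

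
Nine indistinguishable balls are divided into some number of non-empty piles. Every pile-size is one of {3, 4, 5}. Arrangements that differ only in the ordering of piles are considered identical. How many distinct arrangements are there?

2

They are:
4 + 5
3 + 3 + 3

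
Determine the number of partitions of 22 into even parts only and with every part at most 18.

54

There are too many to list fully; the first 12 (by largest part) are:
18+4
18+2+2
16+6
16+4+2
16+2+2+2
14+8
14+6+2
14+4+4
14+4+2+2
14+2+2+2+2
12+10
12+8+2
…and 42 more, for 54 total.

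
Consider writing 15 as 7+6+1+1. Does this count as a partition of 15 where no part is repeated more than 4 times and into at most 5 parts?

The parts sum to 15, and the condition 'no summand is used more than 4 times' holds; the condition 'there are at most 5 summands' holds.

Yes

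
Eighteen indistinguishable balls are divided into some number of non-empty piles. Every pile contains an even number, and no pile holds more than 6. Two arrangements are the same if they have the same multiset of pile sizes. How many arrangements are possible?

12

The partitions of 18 that satisfy the conditions:
6+6+6
6+6+4+2
6+6+2+2+2
6+4+4+4
6+4+4+2+2
6+4+2+2+2+2
6+2+2+2+2+2+2
4+4+4+4+2
4+4+4+2+2+2
4+4+2+2+2+2+2
4+2+2+2+2+2+2+2
2+2+2+2+2+2+2+2+2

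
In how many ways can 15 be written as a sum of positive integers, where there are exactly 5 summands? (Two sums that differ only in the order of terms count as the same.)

30

There are too many to list fully; the first 12 (by largest part) are:
1,1,1,1,11
1,1,1,2,10
1,1,1,3,9
1,1,2,2,9
1,1,1,4,8
1,1,2,3,8
1,2,2,2,8
1,1,1,5,7
1,1,2,4,7
1,1,3,3,7
1,2,2,3,7
2,2,2,2,7
…and 18 more, for 30 total.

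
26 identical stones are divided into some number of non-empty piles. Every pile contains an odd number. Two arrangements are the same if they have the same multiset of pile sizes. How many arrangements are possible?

165

Direct enumeration gives 165 partitions.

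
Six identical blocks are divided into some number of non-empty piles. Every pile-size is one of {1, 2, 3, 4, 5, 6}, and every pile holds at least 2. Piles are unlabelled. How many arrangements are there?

4

Listing the qualifying partitions of 6:
6
4 + 2
3 + 3
2 + 2 + 2
Counting gives 4.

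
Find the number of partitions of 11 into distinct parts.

Listing the qualifying partitions of 11:
11
10+1
9+2
8+3
8+2+1
7+4
7+3+1
6+5
6+4+1
6+3+2
5+4+2
5+3+2+1
Counting gives 12.

12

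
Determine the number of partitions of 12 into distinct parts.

Listing the qualifying partitions of 12:
12
11 + 1
10 + 2
9 + 3
9 + 2 + 1
8 + 4
8 + 3 + 1
7 + 5
7 + 4 + 1
7 + 3 + 2
6 + 5 + 1
6 + 4 + 2
6 + 3 + 2 + 1
5 + 4 + 3
5 + 4 + 2 + 1

15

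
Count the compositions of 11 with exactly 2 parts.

A composition of 11 into 2 positive parts is chosen by placing 1 dividers among the 10 gaps between 11 units: C(10,1) = 10.

10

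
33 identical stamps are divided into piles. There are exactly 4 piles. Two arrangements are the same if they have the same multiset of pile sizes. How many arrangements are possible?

270

A full systematic count gives 270.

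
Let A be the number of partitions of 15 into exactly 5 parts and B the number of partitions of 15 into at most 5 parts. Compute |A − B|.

Partitions of 15 into exactly 5 parts: 30.
Partitions of 15 into at most 5 parts: 84.
|30 − 84| = 54.

54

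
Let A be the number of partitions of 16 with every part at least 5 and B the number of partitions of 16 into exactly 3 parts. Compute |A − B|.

Partitions of 16 with every part at least 5: 6.
Partitions of 16 into exactly 3 parts: 21.
|6 − 21| = 15.

15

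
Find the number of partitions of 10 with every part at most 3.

14

They are:
1+3+3+3
2+2+3+3
1+1+2+3+3
1+1+1+1+3+3
1+2+2+2+3
1+1+1+2+2+3
1+1+1+1+1+2+3
1+1+1+1+1+1+1+3
2+2+2+2+2
1+1+2+2+2+2
1+1+1+1+2+2+2
1+1+1+1+1+1+2+2
1+1+1+1+1+1+1+1+2
1+1+1+1+1+1+1+1+1+1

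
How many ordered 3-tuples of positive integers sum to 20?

171

Place 2 bars in the 19 internal gaps of a row of 20 dots: C(19,2) = 171.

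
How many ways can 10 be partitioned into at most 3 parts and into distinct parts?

Enumerating:
10
1+9
2+8
3+7
1+2+7
4+6
1+3+6
1+4+5
2+3+5

9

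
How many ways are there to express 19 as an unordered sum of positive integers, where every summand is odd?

54

There are too many to list fully; the first 12 (by largest part) are:
19
17 + 1 + 1
15 + 3 + 1
15 + 1 + 1 + 1 + 1
13 + 5 + 1
13 + 3 + 3
13 + 3 + 1 + 1 + 1
13 + 1 + 1 + 1 + 1 + 1 + 1
11 + 7 + 1
11 + 5 + 3
11 + 5 + 1 + 1 + 1
11 + 3 + 3 + 1 + 1
…and 42 more, for 54 total.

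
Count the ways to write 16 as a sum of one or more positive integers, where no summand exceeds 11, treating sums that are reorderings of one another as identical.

219

Direct enumeration gives 219 partitions.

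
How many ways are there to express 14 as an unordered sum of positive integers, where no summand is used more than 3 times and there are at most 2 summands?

Enumerating:
14
13+1
12+2
11+3
10+4
9+5
8+6
7+7
Counting gives 8.

8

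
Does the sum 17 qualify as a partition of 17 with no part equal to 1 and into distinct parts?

Yes

The parts sum to 17, and the condition 'no summand equals 1' holds; the condition 'all summands are distinct' holds.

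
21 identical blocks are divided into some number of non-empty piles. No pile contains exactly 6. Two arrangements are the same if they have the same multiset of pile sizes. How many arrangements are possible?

Direct enumeration gives 616 partitions.

616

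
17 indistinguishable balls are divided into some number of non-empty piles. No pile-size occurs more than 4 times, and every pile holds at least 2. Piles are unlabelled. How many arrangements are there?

61

A partial list (first 12 by largest part):
17
15+2
14+3
13+4
13+2+2
12+5
12+3+2
11+6
11+4+2
11+3+3
11+2+2+2
10+7
…and 49 more, for 61 total.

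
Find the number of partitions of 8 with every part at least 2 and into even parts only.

5

They are:
8
6 + 2
4 + 4
4 + 2 + 2
2 + 2 + 2 + 2
Counting gives 5.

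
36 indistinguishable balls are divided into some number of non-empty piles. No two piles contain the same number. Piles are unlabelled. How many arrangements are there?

Enumerating by decreasing first part gives 668 partitions in all.

668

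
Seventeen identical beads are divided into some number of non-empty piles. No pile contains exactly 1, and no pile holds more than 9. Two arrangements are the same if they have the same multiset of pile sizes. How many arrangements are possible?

51

There are too many to list fully; the first 12 (by largest part) are:
9+8
9+6+2
9+5+3
9+4+4
9+4+2+2
9+3+3+2
9+2+2+2+2
8+7+2
8+6+3
8+5+4
8+5+2+2
8+4+3+2
…and 39 more, for 51 total.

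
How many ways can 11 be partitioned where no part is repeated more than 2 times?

27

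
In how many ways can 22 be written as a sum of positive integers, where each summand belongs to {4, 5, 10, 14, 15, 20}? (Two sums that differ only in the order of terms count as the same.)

3

The partitions of 22 that satisfy the conditions:
14+4+4
10+4+4+4
5+5+4+4+4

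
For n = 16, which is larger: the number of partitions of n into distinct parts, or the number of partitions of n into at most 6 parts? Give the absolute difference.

104

Partitions of 16 into distinct parts: 32.
Partitions of 16 into at most 6 parts: 136.
|32 − 136| = 104.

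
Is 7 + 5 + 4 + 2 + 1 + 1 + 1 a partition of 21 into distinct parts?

No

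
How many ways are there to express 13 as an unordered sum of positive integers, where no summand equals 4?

There are 71 such partitions.

71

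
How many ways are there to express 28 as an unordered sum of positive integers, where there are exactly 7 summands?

436

There are 436 such partitions.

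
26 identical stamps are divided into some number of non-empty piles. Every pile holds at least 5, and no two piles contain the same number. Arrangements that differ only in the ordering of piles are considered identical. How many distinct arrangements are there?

20

The partitions of 26 that satisfy the conditions:
26
21, 5
20, 6
19, 7
18, 8
17, 9
16, 10
15, 11
15, 6, 5
14, 12
14, 7, 5
13, 8, 5
13, 7, 6
12, 9, 5
12, 8, 6
11, 10, 5
11, 9, 6
11, 8, 7
10, 9, 7
8, 7, 6, 5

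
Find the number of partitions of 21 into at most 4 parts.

120

Direct enumeration gives 120 partitions.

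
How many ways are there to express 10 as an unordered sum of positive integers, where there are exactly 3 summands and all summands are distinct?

4

The partitions of 10 that satisfy the conditions:
7+2+1
6+3+1
5+4+1
5+3+2
That's 4 in total.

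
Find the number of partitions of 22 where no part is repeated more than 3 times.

Counting exhaustively, 484 partitions satisfy the conditions.

484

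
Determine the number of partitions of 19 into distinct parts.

54

A partial list (first 12 by largest part):
19
18, 1
17, 2
16, 3
16, 2, 1
15, 4
15, 3, 1
14, 5
14, 4, 1
14, 3, 2
13, 6
13, 5, 1
…and 42 more, for 54 total.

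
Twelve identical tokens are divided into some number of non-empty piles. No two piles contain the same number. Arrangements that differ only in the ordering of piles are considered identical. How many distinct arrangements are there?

15

Enumerating:
12
11, 1
10, 2
9, 3
9, 2, 1
8, 4
8, 3, 1
7, 5
7, 4, 1
7, 3, 2
6, 5, 1
6, 4, 2
6, 3, 2, 1
5, 4, 3
5, 4, 2, 1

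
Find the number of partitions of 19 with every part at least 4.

18

The partitions of 19 that satisfy the conditions:
19
15,4
14,5
13,6
12,7
11,8
11,4,4
10,9
10,5,4
9,6,4
9,5,5
8,7,4
8,6,5
7,7,5
7,6,6
7,4,4,4
6,5,4,4
5,5,5,4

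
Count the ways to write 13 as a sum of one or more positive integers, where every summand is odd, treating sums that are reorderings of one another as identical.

Listing the qualifying partitions of 13:
13
11 + 1 + 1
9 + 3 + 1
9 + 1 + 1 + 1 + 1
7 + 5 + 1
7 + 3 + 3
7 + 3 + 1 + 1 + 1
7 + 1 + 1 + 1 + 1 + 1 + 1
5 + 5 + 3
5 + 5 + 1 + 1 + 1
5 + 3 + 3 + 1 + 1
5 + 3 + 1 + 1 + 1 + 1 + 1
5 + 1 + 1 + 1 + 1 + 1 + 1 + 1 + 1
3 + 3 + 3 + 3 + 1
3 + 3 + 3 + 1 + 1 + 1 + 1
3 + 3 + 1 + 1 + 1 + 1 + 1 + 1 + 1
3 + 1 + 1 + 1 + 1 + 1 + 1 + 1 + 1 + 1 + 1
1 + 1 + 1 + 1 + 1 + 1 + 1 + 1 + 1 + 1 + 1 + 1 + 1

18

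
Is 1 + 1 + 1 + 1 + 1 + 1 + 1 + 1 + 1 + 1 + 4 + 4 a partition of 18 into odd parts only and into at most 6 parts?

No

The parts sum to 18, and the condition 'every summand is odd' is violated.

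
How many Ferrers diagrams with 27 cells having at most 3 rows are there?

75

Enumerating by decreasing first part gives 75 partitions in all.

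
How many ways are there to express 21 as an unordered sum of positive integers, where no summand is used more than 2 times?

Direct enumeration gives 243 partitions.

243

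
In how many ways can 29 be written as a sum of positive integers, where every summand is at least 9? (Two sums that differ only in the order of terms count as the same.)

Enumerating:
29
20,9
19,10
18,11
17,12
16,13
15,14
11,9,9
10,10,9
Counting gives 9.

9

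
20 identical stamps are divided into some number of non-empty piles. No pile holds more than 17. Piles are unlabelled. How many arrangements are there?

A full systematic count gives 623.

623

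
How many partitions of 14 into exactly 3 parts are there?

Enumerating:
12 + 1 + 1
11 + 2 + 1
10 + 3 + 1
10 + 2 + 2
9 + 4 + 1
9 + 3 + 2
8 + 5 + 1
8 + 4 + 2
8 + 3 + 3
7 + 6 + 1
7 + 5 + 2
7 + 4 + 3
6 + 6 + 2
6 + 5 + 3
6 + 4 + 4
5 + 5 + 4
That's 16 in total.

16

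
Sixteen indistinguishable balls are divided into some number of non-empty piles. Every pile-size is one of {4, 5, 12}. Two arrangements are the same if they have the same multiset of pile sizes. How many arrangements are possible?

2

Enumerating:
12 + 4
4 + 4 + 4 + 4
That's 2 in total.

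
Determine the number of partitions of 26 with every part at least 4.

70

A partial list (first 12 by largest part):
26
4+22
5+21
6+20
7+19
8+18
4+4+18
9+17
4+5+17
10+16
4+6+16
5+5+16
…and 58 more, for 70 total.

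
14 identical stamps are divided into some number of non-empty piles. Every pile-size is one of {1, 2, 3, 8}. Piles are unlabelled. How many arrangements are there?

A partial list (first 12 by largest part):
8+3+3
8+3+2+1
8+3+1+1+1
8+2+2+2
8+2+2+1+1
8+2+1+1+1+1
8+1+1+1+1+1+1
3+3+3+3+2
3+3+3+3+1+1
3+3+3+2+2+1
3+3+3+2+1+1+1
3+3+3+1+1+1+1+1
…and 19 more, for 31 total.

31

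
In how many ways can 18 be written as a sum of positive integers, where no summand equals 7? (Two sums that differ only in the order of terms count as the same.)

329

Counting exhaustively, 329 partitions satisfy the conditions.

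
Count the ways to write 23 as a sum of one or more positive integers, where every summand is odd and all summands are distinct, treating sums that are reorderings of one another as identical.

9

The partitions of 23 that satisfy the conditions:
23
19,3,1
17,5,1
15,7,1
15,5,3
13,9,1
13,7,3
11,9,3
11,7,5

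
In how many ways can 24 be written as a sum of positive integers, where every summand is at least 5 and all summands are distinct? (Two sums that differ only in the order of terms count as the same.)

15

Listing the qualifying partitions of 24:
24
19+5
18+6
17+7
16+8
15+9
14+10
13+11
13+6+5
12+7+5
11+8+5
11+7+6
10+9+5
10+8+6
9+8+7
Counting gives 15.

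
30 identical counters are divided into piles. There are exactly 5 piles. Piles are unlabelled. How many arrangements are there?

Enumerating by decreasing first part gives 377 partitions in all.

377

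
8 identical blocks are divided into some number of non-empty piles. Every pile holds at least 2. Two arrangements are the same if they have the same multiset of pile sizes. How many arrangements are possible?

Listing the qualifying partitions of 8:
8
6,2
5,3
4,4
4,2,2
3,3,2
2,2,2,2

7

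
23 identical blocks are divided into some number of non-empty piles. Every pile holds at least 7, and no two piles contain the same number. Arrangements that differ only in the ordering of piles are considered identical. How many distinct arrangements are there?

The partitions of 23 that satisfy the conditions:
23
16, 7
15, 8
14, 9
13, 10
12, 11
That's 6 in total.

6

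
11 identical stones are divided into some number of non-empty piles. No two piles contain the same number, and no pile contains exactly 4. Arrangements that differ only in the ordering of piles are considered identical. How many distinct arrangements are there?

9

The partitions of 11 that satisfy the conditions:
11
10 + 1
9 + 2
8 + 3
8 + 2 + 1
7 + 3 + 1
6 + 5
6 + 3 + 2
5 + 3 + 2 + 1
That's 9 in total.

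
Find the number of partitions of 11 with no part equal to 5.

45

A partial list (first 12 by largest part):
11
10+1
9+2
9+1+1
8+3
8+2+1
8+1+1+1
7+4
7+3+1
7+2+2
7+2+1+1
7+1+1+1+1
…and 33 more, for 45 total.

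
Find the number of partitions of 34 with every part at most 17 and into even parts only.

Direct enumeration gives 230 partitions.

230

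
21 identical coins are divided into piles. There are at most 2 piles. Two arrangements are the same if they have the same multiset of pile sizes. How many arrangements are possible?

11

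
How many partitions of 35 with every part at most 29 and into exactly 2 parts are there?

They are:
29,6
28,7
27,8
26,9
25,10
24,11
23,12
22,13
21,14
20,15
19,16
18,17
Counting gives 12.

12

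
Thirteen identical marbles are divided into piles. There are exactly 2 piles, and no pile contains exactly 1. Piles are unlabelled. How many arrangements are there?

They are:
11,2
10,3
9,4
8,5
7,6
That's 5 in total.

5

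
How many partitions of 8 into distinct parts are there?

6

They are:
8
7, 1
6, 2
5, 3
5, 2, 1
4, 3, 1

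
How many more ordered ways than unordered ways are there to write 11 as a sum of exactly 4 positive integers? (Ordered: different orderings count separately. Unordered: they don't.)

109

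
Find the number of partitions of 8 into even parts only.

5

Listing the qualifying partitions of 8:
8
6, 2
4, 4
4, 2, 2
2, 2, 2, 2
That's 5 in total.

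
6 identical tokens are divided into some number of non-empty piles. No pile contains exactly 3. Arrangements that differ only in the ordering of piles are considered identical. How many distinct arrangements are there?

8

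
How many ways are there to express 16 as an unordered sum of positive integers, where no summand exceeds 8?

Counting exhaustively, 186 partitions satisfy the conditions.

186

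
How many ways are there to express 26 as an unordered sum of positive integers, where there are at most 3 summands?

70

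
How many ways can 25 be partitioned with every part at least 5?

30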